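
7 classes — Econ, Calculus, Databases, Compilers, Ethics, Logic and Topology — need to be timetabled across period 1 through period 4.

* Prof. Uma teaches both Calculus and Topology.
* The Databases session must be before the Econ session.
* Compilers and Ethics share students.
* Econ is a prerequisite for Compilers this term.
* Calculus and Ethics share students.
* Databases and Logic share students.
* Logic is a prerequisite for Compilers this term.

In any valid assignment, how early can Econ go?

period 2

Precedence pushes Econ to at least period 2; downstream work caps Econ at period 3.
Econ at period 2 is achievable: Econ -> period 2, Topology -> period 2, Databases -> period 1, Calculus -> period 1, Ethics -> period 2, Logic -> period 2, Compilers -> period 3.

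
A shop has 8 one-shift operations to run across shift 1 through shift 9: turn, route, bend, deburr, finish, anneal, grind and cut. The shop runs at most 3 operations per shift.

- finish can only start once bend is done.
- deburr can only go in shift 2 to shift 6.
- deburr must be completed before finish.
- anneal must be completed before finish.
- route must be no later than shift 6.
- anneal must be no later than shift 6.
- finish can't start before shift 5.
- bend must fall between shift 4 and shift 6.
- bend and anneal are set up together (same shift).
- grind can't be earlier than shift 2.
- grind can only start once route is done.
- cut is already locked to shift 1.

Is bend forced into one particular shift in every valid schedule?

bend can be shift 4 (e.g. finish -> shift 5, cut -> shift 1, anneal -> shift 4, route -> shift 1, grind -> shift 2, turn -> shift 1, deburr -> shift 2, bend -> shift 4) or shift 5 (e.g. turn in shift 1; grind in shift 2; anneal in shift 5; bend in shift 5; cut in shift 1; route in shift 1; finish in shift 6; deburr in shift 2).

No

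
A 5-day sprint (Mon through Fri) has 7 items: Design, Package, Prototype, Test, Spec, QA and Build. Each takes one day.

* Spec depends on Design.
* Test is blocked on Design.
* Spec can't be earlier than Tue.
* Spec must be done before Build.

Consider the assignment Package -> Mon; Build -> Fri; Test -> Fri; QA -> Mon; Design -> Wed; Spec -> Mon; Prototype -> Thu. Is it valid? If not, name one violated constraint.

No. Spec depends on Design is not satisfied.

Spec depends on Design — violated.
Test is blocked on Design — holds.
Spec must be done before Build — holds.
Spec can't be earlier than Tue — violated.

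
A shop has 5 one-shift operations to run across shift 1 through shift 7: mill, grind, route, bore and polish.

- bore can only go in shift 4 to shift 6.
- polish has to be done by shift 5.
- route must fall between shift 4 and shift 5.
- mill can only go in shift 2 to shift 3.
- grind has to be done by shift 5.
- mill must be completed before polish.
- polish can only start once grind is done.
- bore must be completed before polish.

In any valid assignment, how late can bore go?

shift 4

Bore is available from shift 4; bore's own window allows nothing later than shift 6; downstream work caps bore at shift 4.
bore at shift 4 is achievable: polish in shift 5; route in shift 4; grind in shift 1; bore in shift 4; mill in shift 2.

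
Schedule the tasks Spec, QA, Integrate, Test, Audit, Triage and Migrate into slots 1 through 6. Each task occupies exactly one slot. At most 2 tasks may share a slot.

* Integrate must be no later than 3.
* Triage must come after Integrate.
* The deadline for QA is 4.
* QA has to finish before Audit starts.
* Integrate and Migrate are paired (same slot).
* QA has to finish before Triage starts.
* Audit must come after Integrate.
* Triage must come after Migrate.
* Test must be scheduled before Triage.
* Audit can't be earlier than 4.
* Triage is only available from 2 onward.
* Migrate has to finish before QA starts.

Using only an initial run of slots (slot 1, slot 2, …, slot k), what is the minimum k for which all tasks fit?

4

The precedence chain requires at least 3 distinct slots.
With at most 2 per slot and 7 tasks, at least 4 slots are needed.
Audit can't be placed before 4, so the schedule must run through at least slot 4.
4 works (last occupied slot: 4): for example Audit -> 4; Triage -> 3; Test -> 2; Integrate -> 1; Spec -> 3; Migrate -> 1; QA -> 2.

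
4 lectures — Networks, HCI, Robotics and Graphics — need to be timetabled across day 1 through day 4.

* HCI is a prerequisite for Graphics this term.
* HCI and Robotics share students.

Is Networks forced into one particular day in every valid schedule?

No

Networks can be day 1 (e.g. HCI -> day 1; Graphics -> day 2; Robotics -> day 2; Networks -> day 1) or day 2 (e.g. Graphics -> day 2; HCI -> day 1; Robotics -> day 2; Networks -> day 2).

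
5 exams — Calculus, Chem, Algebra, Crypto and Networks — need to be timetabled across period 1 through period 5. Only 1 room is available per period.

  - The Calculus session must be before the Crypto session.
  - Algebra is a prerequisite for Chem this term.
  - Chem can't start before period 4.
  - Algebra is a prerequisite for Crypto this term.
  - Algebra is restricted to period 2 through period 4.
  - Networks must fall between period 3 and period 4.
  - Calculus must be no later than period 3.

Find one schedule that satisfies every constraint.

Calculus=period 1, Chem=period 4, Algebra=period 2, Crypto=period 5, Networks=period 3

Checking: Algebra(period 2) before Crypto(period 5); Calculus(period 1) before Crypto(period 5); Algebra(period 2) before Chem(period 4); Algebra=period 2 in [period 2,period 4]; Networks=period 3 in [period 3,period 4]; Chem=period 4 in [period 4,period 5]; Calculus=period 1 in [period 1,period 3]; max 1 per period (cap 1).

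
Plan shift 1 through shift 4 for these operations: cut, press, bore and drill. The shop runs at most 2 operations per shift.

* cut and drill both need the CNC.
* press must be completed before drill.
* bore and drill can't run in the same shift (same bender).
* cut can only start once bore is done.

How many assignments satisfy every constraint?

18

Splitting on cut: it can be shift 2 (5), shift 3 (7), shift 4 (6). Listing each branch's schedules as (press, bore, drill) by shift number:
cut=shift 2: (1,1,3) (1,1,4) (2,1,3) (2,1,4) (3,1,4) — 5.
cut=shift 3: (1,1,2) (1,1,4) (1,2,4) (2,1,4) (2,2,4) (3,1,4) (3,2,4) — 7.
cut=shift 4: (1,1,2) (1,1,3) (1,2,3) (1,3,2) (2,1,3) (2,2,3) — 6.
Summing: 5 + 7 + 6 = 18.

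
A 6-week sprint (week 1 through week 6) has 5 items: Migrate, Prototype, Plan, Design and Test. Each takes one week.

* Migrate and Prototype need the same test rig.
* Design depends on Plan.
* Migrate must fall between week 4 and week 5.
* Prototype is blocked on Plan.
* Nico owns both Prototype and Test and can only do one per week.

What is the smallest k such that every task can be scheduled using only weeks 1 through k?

The precedence chain requires at least 2 distinct weeks.
Migrate can't be placed before week 4, so the schedule must run through at least week 4.
4 works (last occupied week: week 4): for example Prototype in week 2; Migrate in week 4; Plan in week 1; Test in week 1; Design in week 2.

4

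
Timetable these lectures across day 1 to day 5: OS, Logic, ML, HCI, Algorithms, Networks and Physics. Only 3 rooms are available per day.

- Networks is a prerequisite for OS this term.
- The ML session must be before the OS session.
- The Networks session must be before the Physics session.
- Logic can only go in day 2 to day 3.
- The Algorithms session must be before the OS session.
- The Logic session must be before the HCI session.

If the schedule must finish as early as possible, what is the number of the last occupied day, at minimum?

day 3

The precedence chain requires at least 2 distinct days.
With at most 3 per day and 7 lectures, at least 3 days are needed.
Propagating the time windows through the other constraints, HCI can't land before day 3, so the schedule must run through at least day 3.
3 works (last occupied day: day 3): for example HCI in day 3; ML in day 1; OS in day 2; Logic in day 2; Networks in day 1; Algorithms in day 1; Physics in day 2.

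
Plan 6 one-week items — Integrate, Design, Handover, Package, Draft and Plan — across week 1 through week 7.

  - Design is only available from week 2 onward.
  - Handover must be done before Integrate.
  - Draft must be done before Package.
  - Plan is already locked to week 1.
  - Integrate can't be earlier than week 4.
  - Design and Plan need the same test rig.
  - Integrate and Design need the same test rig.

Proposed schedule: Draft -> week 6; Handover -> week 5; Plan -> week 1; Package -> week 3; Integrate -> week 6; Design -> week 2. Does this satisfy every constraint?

No — it violates: Draft must be done before Package

Design and Plan need the same test rig — holds.
Plan is already locked to week 1 — holds.
Integrate and Design need the same test rig — holds.
Handover must be done before Integrate — holds.
Integrate can't be earlier than week 4 — holds.
Draft must be done before Package — violated.
Design is only available from week 2 onward — holds.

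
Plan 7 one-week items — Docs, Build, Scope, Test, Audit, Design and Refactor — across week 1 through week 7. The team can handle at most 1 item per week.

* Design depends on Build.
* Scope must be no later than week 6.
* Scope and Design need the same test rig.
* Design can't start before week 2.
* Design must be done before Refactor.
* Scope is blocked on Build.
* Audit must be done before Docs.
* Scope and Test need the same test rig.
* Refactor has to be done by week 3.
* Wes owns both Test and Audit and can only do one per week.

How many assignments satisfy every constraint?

9

Splitting on Docs: it can be week 5 (1), week 6 (2), week 7 (6). Listing each branch's schedules as (Build, Scope, Test, Audit, Design, Refactor) by week number:
Docs=week 5: (1,6,7,4,2,3) — 1.
Docs=week 6: (1,4,7,5,2,3) (1,5,7,4,2,3) — 2.
Docs=week 7: (1,4,5,6,2,3) (1,4,6,5,2,3) (1,5,4,6,2,3) (1,5,6,4,2,3) (1,6,4,5,2,3) (1,6,5,4,2,3) — 6.
Summing: 1 + 2 + 6 = 9.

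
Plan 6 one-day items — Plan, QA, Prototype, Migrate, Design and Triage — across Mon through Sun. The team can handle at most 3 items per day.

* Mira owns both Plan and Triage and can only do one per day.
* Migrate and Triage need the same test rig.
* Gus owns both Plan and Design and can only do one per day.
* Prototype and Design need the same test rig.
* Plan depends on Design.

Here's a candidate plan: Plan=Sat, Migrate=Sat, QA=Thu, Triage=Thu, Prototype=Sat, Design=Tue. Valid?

Mira owns both Plan and Triage and can only do one per day — holds.
Gus owns both Plan and Design and can only do one per day — holds.
Plan depends on Design — holds.
Prototype and Design need the same test rig — holds.
The team can handle at most 3 items per day — holds.
Migrate and Triage need the same test rig — holds.

Valid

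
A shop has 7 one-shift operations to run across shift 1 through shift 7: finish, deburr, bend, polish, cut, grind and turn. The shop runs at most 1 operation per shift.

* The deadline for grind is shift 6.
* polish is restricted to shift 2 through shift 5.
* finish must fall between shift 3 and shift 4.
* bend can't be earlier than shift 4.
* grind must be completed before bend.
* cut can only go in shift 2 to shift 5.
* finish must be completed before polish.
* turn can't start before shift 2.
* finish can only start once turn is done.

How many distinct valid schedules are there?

12

Splitting on finish: it can be shift 3 (6), shift 4 (6). Listing each branch's schedules as (deburr, bend, polish, cut, grind, turn) by shift number:
finish=shift 3: (1,7,4,5,6,2) (1,7,5,4,6,2) (6,7,4,5,1,2) (6,7,5,4,1,2) (7,6,4,5,1,2) (7,6,5,4,1,2) — 6.
finish=shift 4: (1,7,5,2,6,3) (1,7,5,3,6,2) (6,7,5,2,1,3) (6,7,5,3,1,2) (7,6,5,2,1,3) (7,6,5,3,1,2) — 6.
Summing: 6 + 6 = 12.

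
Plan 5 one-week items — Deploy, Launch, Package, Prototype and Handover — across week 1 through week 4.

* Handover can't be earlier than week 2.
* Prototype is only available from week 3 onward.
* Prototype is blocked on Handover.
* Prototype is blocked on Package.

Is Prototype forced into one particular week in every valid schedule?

Prototype can be week 3 (e.g. Prototype in week 3; Launch in week 1; Package in week 1; Deploy in week 1; Handover in week 2) or week 4 (e.g. Deploy in week 1; Package in week 1; Launch in week 1; Prototype in week 4; Handover in week 2).

No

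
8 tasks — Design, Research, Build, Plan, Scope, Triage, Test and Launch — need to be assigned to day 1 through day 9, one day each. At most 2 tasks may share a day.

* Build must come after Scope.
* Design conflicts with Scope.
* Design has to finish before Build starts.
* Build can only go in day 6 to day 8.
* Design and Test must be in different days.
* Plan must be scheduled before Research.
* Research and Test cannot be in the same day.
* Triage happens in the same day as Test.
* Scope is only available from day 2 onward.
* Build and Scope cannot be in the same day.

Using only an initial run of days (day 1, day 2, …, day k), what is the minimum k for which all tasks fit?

The precedence chain requires at least 2 distinct days.
With at most 2 per day and 8 tasks, at least 4 days are needed.
Build can't be placed before day 6, so the schedule must run through at least day 6.
6 works (last occupied day: day 6): for example Design in day 1; Test in day 3; Scope in day 2; Plan in day 1; Triage in day 3; Research in day 2; Launch in day 4; Build in day 6.

6 days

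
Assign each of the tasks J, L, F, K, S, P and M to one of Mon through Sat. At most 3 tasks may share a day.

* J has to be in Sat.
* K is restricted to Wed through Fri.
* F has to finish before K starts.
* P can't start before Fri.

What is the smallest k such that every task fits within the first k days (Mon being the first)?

6 days

The precedence chain requires at least 2 distinct days.
With at most 3 per day and 7 tasks, at least 3 days are needed.
J can't be placed before Sat — that is day 6 counting from Mon — so the schedule must run through at least 6 days.
6 works (last occupied day: Sat): for example K in Wed, L in Mon, S in Mon, J in Sat, M in Tue, P in Fri, F in Mon.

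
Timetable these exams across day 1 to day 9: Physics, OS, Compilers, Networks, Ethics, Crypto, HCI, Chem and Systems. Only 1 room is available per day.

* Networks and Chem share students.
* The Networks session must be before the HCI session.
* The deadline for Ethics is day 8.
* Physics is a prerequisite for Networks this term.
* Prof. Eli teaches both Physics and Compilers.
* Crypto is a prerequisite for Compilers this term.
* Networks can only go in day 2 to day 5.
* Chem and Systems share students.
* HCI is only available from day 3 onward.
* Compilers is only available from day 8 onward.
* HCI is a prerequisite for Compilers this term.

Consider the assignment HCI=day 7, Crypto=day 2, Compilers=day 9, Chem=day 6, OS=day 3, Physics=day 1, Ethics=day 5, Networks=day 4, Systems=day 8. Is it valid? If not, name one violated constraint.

Yes

HCI is only available from day 3 onward — holds.
Prof. Eli teaches both Physics and Compilers — holds.
The Networks session must be before the HCI session — holds.
Chem and Systems share students — holds.
HCI is a prerequisite for Compilers this term — holds.
Compilers is only available from day 8 onward — holds.
The deadline for Ethics is day 8 — holds.
Networks and Chem share students — holds.
Networks can only go in day 2 to day 5 — holds.
Only 1 room is available per day — holds.
Crypto is a prerequisite for Compilers this term — holds.
Physics is a prerequisite for Networks this term — holds.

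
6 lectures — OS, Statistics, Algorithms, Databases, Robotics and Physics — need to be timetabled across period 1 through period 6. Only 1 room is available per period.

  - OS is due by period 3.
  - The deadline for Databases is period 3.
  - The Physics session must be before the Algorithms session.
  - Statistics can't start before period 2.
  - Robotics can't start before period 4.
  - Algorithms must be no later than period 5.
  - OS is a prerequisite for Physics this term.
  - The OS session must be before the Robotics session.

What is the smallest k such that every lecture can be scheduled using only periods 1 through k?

The precedence chain requires at least 3 distinct periods.
With at most 1 per period and 6 lectures, at least 6 periods are needed.
Robotics can't be placed before period 4, so the schedule must run through at least period 4.
6 works (last occupied period: period 6): for example Statistics=period 6, Databases=period 2, Physics=period 3, OS=period 1, Algorithms=period 5, Robotics=period 4.

6 periods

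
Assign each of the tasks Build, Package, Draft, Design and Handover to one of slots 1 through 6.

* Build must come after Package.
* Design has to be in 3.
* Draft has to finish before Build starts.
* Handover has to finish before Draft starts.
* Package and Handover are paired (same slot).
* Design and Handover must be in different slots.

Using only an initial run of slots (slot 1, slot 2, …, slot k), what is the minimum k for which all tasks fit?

The precedence chain requires at least 3 distinct slots.
3 works (last occupied slot: 3): for example Handover=1; Draft=2; Build=3; Design=3; Package=1.

3 slots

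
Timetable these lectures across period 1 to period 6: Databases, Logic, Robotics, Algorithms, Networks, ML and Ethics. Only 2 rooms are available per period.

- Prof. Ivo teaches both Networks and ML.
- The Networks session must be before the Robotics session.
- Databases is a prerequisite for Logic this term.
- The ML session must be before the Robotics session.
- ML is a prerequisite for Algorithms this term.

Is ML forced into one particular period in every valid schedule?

No

ML can be period 1 (e.g. ML -> period 1; Networks -> period 2; Algorithms -> period 3; Ethics -> period 4; Logic -> period 2; Databases -> period 1; Robotics -> period 3) or period 2 (e.g. Databases=period 1, ML=period 2, Robotics=period 3, Logic=period 2, Algorithms=period 3, Ethics=period 4, Networks=period 1).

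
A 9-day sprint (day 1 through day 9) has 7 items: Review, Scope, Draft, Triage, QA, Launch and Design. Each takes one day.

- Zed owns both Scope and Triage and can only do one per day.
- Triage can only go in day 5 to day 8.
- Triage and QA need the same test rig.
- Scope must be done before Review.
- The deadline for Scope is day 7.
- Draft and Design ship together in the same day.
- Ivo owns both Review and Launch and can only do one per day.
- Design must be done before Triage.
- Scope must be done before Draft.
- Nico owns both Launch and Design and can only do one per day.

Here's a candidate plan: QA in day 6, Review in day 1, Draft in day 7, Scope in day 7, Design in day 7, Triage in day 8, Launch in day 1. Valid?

No — it violates: Scope must be done before Review

Zed owns both Scope and Triage and can only do one per day — holds.
The deadline for Scope is day 7 — holds.
Triage and QA need the same test rig — holds.
Triage can only go in day 5 to day 8 — holds.
Nico owns both Launch and Design and can only do one per day — holds.
Scope must be done before Review — violated.
Scope must be done before Draft — violated.
Design must be done before Triage — holds.
Draft and Design ship together in the same day — holds.
Ivo owns both Review and Launch and can only do one per day — violated.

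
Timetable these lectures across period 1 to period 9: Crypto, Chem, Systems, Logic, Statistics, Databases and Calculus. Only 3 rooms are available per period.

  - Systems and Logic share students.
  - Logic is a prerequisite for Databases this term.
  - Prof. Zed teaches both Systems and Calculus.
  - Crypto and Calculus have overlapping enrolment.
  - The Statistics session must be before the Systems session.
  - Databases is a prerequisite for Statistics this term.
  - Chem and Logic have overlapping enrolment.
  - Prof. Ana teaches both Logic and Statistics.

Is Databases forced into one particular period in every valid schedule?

Databases can be period 2 (e.g. Chem in period 2; Systems in period 4; Statistics in period 3; Crypto in period 1; Calculus in period 2; Logic in period 1; Databases in period 2) or period 3 (e.g. Logic -> period 1, Statistics -> period 4, Databases -> period 3, Systems -> period 5, Chem -> period 2, Calculus -> period 2, Crypto -> period 1).

No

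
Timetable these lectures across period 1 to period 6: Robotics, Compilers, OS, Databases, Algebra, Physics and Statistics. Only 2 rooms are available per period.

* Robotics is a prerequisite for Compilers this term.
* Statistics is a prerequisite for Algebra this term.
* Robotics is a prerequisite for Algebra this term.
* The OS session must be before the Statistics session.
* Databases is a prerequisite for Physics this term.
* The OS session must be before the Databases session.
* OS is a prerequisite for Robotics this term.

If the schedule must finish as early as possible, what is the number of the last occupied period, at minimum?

The precedence chain requires at least 3 distinct periods.
With at most 2 per period and 7 lectures, at least 4 periods are needed.
4 works (last occupied period: period 4): for example Compilers -> period 3, Databases -> period 2, Robotics -> period 2, Statistics -> period 3, Algebra -> period 4, Physics -> period 4, OS -> period 1.

period 4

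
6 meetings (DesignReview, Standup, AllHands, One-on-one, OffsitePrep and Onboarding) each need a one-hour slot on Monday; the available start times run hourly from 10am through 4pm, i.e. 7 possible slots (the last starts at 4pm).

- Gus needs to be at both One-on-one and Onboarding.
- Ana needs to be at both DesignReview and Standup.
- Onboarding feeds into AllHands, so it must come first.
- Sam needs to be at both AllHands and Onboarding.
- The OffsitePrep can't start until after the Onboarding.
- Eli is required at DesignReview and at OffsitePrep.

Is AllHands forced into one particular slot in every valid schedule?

No

AllHands can be 11am (e.g. One-on-one=11am; OffsitePrep=11am; Standup=11am; AllHands=11am; DesignReview=10am; Onboarding=10am) or 12pm (e.g. DesignReview in 10am; OffsitePrep in 11am; Onboarding in 10am; One-on-one in 11am; AllHands in 12pm; Standup in 11am).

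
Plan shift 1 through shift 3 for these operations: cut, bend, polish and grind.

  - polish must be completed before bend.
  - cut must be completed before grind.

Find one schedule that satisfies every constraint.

grind in shift 2; polish in shift 1; bend in shift 2; cut in shift 1

Checking: cut(shift 1) before grind(shift 2); polish(shift 1) before bend(shift 2).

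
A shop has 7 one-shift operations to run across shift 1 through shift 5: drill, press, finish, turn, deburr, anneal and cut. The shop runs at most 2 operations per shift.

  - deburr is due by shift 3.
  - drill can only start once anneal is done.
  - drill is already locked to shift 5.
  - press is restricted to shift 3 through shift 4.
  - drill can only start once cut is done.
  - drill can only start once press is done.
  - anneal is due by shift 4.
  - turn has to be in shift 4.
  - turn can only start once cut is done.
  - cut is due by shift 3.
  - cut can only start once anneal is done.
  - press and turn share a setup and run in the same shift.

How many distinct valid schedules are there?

30

Splitting on finish: it can be shift 1 (7), shift 2 (7), shift 3 (7), shift 5 (9). Listing each branch's schedules as (drill, press, turn, deburr, anneal, cut) by shift number:
finish=shift 1: (5,4,4,1,2,3) (5,4,4,2,1,2) (5,4,4,2,1,3) (5,4,4,2,2,3) (5,4,4,3,1,2) (5,4,4,3,1,3) (5,4,4,3,2,3) — 7.
finish=shift 2: (5,4,4,1,1,2) (5,4,4,1,1,3) (5,4,4,1,2,3) (5,4,4,2,1,3) (5,4,4,3,1,2) (5,4,4,3,1,3) (5,4,4,3,2,3) — 7.
finish=shift 3: (5,4,4,1,1,2) (5,4,4,1,1,3) (5,4,4,1,2,3) (5,4,4,2,1,2) (5,4,4,2,1,3) (5,4,4,2,2,3) (5,4,4,3,1,2) — 7.
finish=shift 5: (5,4,4,1,1,2) (5,4,4,1,1,3) (5,4,4,1,2,3) (5,4,4,2,1,2) (5,4,4,2,1,3) (5,4,4,2,2,3) (5,4,4,3,1,2) (5,4,4,3,1,3) (5,4,4,3,2,3) — 9.
Summing: 7 + 7 + 7 + 9 = 30.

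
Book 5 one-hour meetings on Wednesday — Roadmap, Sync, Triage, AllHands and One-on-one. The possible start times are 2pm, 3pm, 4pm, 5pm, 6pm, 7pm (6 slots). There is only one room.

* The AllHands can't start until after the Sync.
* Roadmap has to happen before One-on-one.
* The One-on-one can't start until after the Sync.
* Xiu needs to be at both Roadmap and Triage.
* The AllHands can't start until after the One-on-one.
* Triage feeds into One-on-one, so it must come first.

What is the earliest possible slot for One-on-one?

Precedence pushes One-on-one to at least 3pm; downstream work caps One-on-one at 6pm.
One-on-one at 5pm is achievable: Triage in 4pm, AllHands in 6pm, Roadmap in 3pm, One-on-one in 5pm, Sync in 2pm.
Nothing earlier works — the conflict and capacity constraints rule out every slot before 5pm.

5pm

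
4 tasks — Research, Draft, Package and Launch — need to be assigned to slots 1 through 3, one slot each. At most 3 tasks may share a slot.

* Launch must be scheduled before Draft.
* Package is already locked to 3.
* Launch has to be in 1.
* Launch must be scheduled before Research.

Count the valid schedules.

4

Enumerating: Research in 2, Launch in 1, Package in 3, Draft in 2 | Draft=3, Package=3, Launch=1, Research=2 | Research in 3; Draft in 2; Package in 3; Launch in 1 | Research in 3; Draft in 3; Launch in 1; Package in 3.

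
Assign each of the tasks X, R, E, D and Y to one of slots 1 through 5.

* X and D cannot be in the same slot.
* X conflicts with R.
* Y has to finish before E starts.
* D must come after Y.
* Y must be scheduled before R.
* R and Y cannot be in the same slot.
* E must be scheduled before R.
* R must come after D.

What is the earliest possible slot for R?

3

Precedence pushes R to at least 3.
R at 3 is achievable: D -> 2; X -> 1; R -> 3; Y -> 1; E -> 2.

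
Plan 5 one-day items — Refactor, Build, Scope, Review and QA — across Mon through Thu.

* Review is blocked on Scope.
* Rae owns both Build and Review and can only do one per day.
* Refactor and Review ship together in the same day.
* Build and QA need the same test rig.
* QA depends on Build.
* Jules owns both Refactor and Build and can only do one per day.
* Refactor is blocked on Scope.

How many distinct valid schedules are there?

Splitting on Refactor: it can be Tue (4), Wed (10), Thu (18). Listing each branch's schedules as (Build, Scope, Review, QA):
Refactor=Tue: (Mon,Mon,Tue,Tue) (Mon,Mon,Tue,Wed) (Mon,Mon,Tue,Thu) (Wed,Mon,Tue,Thu) — 4.
Refactor=Wed: (Mon,Mon,Wed,Tue) (Mon,Mon,Wed,Wed) (Mon,Mon,Wed,Thu) (Mon,Tue,Wed,Tue) (Mon,Tue,Wed,Wed) (Mon,Tue,Wed,Thu) (Tue,Mon,Wed,Wed) (Tue,Mon,Wed,Thu) (Tue,Tue,Wed,Wed) (Tue,Tue,Wed,Thu) — 10.
Refactor=Thu: (Mon,Mon,Thu,Tue) (Mon,Mon,Thu,Wed) (Mon,Mon,Thu,Thu) (Mon,Tue,Thu,Tue) (Mon,Tue,Thu,Wed) (Mon,Tue,Thu,Thu) (Mon,Wed,Thu,Tue) (Mon,Wed,Thu,Wed) (Mon,Wed,Thu,Thu) (Tue,Mon,Thu,Wed) (Tue,Mon,Thu,Thu) (Tue,Tue,Thu,Wed) (Tue,Tue,Thu,Thu) (Tue,Wed,Thu,Wed) (Tue,Wed,Thu,Thu) (Wed,Mon,Thu,Thu) (Wed,Tue,Thu,Thu) (Wed,Wed,Thu,Thu) — 18.
Summing: 4 + 10 + 18 = 32.

32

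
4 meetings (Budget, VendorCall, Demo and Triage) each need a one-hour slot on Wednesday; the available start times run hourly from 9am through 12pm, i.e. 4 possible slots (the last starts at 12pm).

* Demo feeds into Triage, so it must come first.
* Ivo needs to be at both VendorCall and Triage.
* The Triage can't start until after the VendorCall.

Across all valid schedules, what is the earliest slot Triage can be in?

10am

Precedence pushes Triage to at least 10am.
Triage at 10am is achievable: Triage -> 10am; Demo -> 9am; Budget -> 9am; VendorCall -> 9am.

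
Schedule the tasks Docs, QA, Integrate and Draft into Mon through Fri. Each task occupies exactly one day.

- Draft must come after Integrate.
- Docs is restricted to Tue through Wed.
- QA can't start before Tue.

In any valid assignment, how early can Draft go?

Tue

Precedence pushes Draft to at least Tue.
Draft at Tue is achievable: QA -> Tue; Draft -> Tue; Integrate -> Mon; Docs -> Tue.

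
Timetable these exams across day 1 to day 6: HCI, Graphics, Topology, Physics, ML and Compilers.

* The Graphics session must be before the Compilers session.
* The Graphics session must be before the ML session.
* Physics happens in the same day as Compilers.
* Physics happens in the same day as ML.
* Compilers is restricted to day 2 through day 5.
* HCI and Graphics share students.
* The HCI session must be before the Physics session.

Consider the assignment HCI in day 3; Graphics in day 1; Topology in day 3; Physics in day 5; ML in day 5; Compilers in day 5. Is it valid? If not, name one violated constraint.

Yes, all constraints hold

Physics happens in the same day as Compilers — holds.
The Graphics session must be before the Compilers session — holds.
The Graphics session must be before the ML session — holds.
Compilers is restricted to day 2 through day 5 — holds.
The HCI session must be before the Physics session — holds.
HCI and Graphics share students — holds.
Physics happens in the same day as ML — holds.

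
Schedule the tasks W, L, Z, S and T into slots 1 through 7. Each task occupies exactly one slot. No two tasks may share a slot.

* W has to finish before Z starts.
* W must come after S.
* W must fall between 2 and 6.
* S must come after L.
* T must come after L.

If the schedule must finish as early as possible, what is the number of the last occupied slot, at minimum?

The precedence chain requires at least 4 distinct slots.
With at most 1 per slot and 5 tasks, at least 5 slots are needed.
5 works (last occupied slot: 5): for example W -> 3, T -> 5, L -> 1, Z -> 4, S -> 2.

5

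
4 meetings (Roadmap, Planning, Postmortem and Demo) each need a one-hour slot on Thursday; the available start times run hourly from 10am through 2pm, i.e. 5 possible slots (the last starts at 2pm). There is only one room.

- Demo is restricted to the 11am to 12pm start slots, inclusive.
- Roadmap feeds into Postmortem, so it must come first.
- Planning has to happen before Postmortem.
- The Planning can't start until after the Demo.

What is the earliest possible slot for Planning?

Precedence pushes Planning to at least 12pm; downstream work caps Planning at 1pm.
Planning at 12pm is achievable: Roadmap in 10am, Demo in 11am, Planning in 12pm, Postmortem in 1pm.

12pm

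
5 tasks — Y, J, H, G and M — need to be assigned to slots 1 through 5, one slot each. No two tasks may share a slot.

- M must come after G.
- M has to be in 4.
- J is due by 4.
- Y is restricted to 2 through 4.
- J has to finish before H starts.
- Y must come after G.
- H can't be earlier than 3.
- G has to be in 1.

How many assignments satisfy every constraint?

2

Enumerating: G=1, J=3, Y=2, M=4, H=5 | J -> 2; M -> 4; G -> 1; H -> 5; Y -> 3.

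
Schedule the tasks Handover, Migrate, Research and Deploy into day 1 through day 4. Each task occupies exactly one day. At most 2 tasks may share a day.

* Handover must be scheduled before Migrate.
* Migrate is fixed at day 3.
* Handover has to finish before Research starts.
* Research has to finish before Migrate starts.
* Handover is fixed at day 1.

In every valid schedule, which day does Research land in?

Handover is fixed at day 1 and must come before Research, so Research is at least day 2.
Migrate is fixed at day 3 and must come after Research, so Research is at most day 2.
So Research must be day 2.

day 2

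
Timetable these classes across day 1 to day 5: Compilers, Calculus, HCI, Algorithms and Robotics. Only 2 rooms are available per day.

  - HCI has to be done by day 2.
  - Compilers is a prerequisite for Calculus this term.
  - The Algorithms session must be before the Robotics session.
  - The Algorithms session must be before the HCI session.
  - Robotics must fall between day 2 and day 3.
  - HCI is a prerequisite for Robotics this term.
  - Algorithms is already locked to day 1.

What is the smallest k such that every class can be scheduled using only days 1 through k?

The precedence chain requires at least 3 distinct days.
With at most 2 per day and 5 classes, at least 3 days are needed.
3 works (last occupied day: day 3): for example Algorithms=day 1; HCI=day 2; Robotics=day 3; Calculus=day 2; Compilers=day 1.

3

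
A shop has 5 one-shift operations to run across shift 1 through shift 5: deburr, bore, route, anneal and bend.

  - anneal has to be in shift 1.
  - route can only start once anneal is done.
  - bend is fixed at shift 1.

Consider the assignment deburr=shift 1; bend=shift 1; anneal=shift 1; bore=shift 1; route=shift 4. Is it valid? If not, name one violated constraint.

route can only start once anneal is done — holds.
anneal has to be in shift 1 — holds.
bend is fixed at shift 1 — holds.

Yes, all constraints hold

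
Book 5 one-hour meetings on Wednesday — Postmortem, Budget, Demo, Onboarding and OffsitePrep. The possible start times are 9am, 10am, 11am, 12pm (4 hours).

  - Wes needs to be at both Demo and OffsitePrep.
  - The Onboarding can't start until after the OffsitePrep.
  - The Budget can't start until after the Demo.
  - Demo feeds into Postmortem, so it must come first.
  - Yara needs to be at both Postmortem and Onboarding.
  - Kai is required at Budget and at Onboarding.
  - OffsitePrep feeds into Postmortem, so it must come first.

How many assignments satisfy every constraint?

13

Splitting on Postmortem: it can be 11am (5), 12pm (8). Listing each branch's schedules as (Budget, Demo, Onboarding, OffsitePrep):
Postmortem=11am: (10am,9am,12pm,10am) (11am,9am,12pm,10am) (11am,10am,10am,9am) (11am,10am,12pm,9am) (12pm,10am,10am,9am) — 5.
Postmortem=12pm: (10am,9am,11am,10am) (11am,10am,10am,9am) (12pm,9am,11am,10am) (12pm,10am,10am,9am) (12pm,10am,11am,9am) (12pm,11am,10am,9am) (12pm,11am,11am,9am) (12pm,11am,11am,10am) — 8.
Summing: 5 + 8 = 13.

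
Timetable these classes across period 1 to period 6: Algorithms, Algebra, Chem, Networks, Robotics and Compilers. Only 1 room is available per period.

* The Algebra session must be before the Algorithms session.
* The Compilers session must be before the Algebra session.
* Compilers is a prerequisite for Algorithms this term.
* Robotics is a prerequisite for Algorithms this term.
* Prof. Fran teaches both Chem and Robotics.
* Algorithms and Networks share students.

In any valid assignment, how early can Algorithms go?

Precedence pushes Algorithms to at least period 3.
Algorithms at period 4 is achievable: Chem -> period 5; Compilers -> period 1; Robotics -> period 3; Networks -> period 6; Algebra -> period 2; Algorithms -> period 4.
Nothing earlier works — the conflict and capacity constraints rule out every period before period 4.

period 4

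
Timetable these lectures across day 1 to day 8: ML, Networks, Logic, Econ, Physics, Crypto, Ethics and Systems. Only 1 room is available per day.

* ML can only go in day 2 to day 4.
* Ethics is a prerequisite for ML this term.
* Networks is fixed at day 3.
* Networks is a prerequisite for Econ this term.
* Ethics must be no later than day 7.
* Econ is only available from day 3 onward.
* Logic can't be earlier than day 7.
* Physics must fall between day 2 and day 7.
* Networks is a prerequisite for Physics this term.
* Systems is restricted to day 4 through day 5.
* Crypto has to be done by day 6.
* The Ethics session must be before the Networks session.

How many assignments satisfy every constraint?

18

Splitting on ML: it can be day 2 (12), day 4 (6). Listing each branch's schedules as (Networks, Logic, Econ, Physics, Crypto, Ethics, Systems) by day number:
ML=day 2: (3,7,8,4,6,1,5) (3,7,8,5,6,1,4) (3,7,8,6,4,1,5) (3,7,8,6,5,1,4) (3,8,4,7,6,1,5) (3,8,5,7,6,1,4) (3,8,6,7,4,1,5) (3,8,6,7,5,1,4) (3,8,7,4,6,1,5) (3,8,7,5,6,1,4) (3,8,7,6,4,1,5) (3,8,7,6,5,1,4) — 12.
ML=day 4: (3,7,8,6,1,2,5) (3,7,8,6,2,1,5) (3,8,6,7,1,2,5) (3,8,6,7,2,1,5) (3,8,7,6,1,2,5) (3,8,7,6,2,1,5) — 6.
Summing: 12 + 6 = 18.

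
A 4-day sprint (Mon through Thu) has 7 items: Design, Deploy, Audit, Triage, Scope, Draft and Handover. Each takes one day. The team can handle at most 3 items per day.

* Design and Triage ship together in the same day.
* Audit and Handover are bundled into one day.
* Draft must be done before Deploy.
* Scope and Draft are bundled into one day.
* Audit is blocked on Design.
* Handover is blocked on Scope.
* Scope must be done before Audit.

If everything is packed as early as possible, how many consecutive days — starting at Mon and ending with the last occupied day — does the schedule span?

3 days

The precedence chain requires at least 2 distinct days.
With at most 3 per day and 7 tasks, at least 3 days are needed.
3 works (last occupied day: Wed): for example Audit -> Wed, Deploy -> Tue, Handover -> Wed, Triage -> Tue, Design -> Tue, Scope -> Mon, Draft -> Mon.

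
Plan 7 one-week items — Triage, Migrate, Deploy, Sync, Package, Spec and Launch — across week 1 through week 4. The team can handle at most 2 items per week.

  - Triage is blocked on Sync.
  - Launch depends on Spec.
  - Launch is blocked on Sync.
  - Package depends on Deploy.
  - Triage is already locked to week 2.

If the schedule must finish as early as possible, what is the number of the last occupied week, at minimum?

week 4

The precedence chain requires at least 2 distinct weeks.
With at most 2 per week and 7 work items, at least 4 weeks are needed.
4 works (last occupied week: week 4): for example Triage in week 2, Deploy in week 3, Sync in week 1, Spec in week 1, Migrate in week 3, Package in week 4, Launch in week 2.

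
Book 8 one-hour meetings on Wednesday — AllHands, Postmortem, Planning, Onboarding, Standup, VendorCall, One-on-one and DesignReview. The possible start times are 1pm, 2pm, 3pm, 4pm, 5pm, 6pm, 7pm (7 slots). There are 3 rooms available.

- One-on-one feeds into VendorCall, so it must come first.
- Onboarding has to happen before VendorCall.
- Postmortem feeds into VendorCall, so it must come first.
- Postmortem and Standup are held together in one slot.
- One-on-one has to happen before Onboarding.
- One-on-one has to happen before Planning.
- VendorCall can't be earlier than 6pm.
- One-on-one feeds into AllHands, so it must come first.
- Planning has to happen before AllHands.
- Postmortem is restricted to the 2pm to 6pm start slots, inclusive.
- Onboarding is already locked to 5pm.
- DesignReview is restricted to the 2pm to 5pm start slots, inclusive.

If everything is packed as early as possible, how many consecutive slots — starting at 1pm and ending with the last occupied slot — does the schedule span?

The precedence chain requires at least 3 distinct slots.
With at most 3 per slot and 8 meetings, at least 3 slots are needed.
VendorCall can't be placed before 6pm — that is slot 6 counting from 1pm — so the schedule must run through at least 6 slots.
6 works (last occupied slot: 6pm): for example VendorCall -> 6pm, Onboarding -> 5pm, One-on-one -> 1pm, Planning -> 3pm, AllHands -> 4pm, Standup -> 2pm, DesignReview -> 2pm, Postmortem -> 2pm.

6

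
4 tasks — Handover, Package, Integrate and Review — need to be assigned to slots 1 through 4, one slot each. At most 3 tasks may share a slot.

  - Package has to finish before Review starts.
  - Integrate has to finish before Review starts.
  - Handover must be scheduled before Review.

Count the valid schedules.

Splitting on Handover: it can be 1 (14), 2 (13), 3 (9). Listing each branch's schedules as (Package, Integrate, Review):
Handover=1: (1,1,2) (1,1,3) (1,1,4) (1,2,3) (1,2,4) (1,3,4) (2,1,3) (2,1,4) (2,2,3) (2,2,4) (2,3,4) (3,1,4) (3,2,4) (3,3,4) — 14.
Handover=2: (1,1,3) (1,1,4) (1,2,3) (1,2,4) (1,3,4) (2,1,3) (2,1,4) (2,2,3) (2,2,4) (2,3,4) (3,1,4) (3,2,4) (3,3,4) — 13.
Handover=3: (1,1,4) (1,2,4) (1,3,4) (2,1,4) (2,2,4) (2,3,4) (3,1,4) (3,2,4) (3,3,4) — 9.
Summing: 14 + 13 + 9 = 36.

36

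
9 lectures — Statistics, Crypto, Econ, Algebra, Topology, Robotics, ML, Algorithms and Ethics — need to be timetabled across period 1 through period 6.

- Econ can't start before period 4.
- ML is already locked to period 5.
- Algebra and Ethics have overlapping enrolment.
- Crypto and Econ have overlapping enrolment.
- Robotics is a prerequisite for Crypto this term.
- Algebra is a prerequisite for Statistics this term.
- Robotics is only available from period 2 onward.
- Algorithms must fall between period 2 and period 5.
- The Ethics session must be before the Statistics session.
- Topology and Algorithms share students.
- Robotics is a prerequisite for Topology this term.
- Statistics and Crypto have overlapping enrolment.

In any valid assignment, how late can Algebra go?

Downstream work caps Algebra at period 5.
Algebra at period 5 is achievable: ML -> period 5, Algorithms -> period 2, Algebra -> period 5, Crypto -> period 3, Ethics -> period 1, Econ -> period 4, Topology -> period 3, Statistics -> period 6, Robotics -> period 2.

period 5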